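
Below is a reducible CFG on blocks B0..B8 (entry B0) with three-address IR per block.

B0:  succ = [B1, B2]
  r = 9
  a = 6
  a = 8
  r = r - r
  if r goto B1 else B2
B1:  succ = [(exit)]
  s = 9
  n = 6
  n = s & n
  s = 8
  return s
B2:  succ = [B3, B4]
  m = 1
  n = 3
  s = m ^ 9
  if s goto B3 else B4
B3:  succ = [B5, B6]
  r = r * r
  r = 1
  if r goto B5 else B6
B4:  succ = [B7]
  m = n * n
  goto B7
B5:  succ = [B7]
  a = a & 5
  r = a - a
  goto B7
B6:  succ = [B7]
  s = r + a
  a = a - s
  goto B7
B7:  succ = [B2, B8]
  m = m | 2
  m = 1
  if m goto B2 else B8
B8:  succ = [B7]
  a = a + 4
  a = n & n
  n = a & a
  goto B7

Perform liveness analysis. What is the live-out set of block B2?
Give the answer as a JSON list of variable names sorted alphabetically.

Per-block:
  B0 def {a,r} use ∅
  B1 def {n,s} use ∅
  B2 def {m,n,s} use ∅
  B3 def {r} use {r}
  B4 def {m} use {n}
  B5 def {a,r} use {a}
  B6 def {a,s} use {a,r}
  B7 def {m} use {m}
  B8 def {a,n} use {a,n}

Backward fixpoint:
  B0 li=∅ lo={a,r}
  B1 li=∅ lo=∅
  B2 li={a,r} lo={a,m,n,r}
  B3 li={a,m,n,r} lo={a,m,n,r}
  B4 li={a,n,r} lo={a,m,n,r}
  B5 li={a,m,n} lo={a,m,n,r}
  B6 li={a,m,n,r} lo={a,m,n,r}
  B7 li={a,m,n,r} lo={a,m,n,r}
  B8 li={a,m,n,r} lo={a,m,n,r}

live-out(B2) = ["a", "m", "n", "r"]

Answer: ["a", "m", "n", "r"]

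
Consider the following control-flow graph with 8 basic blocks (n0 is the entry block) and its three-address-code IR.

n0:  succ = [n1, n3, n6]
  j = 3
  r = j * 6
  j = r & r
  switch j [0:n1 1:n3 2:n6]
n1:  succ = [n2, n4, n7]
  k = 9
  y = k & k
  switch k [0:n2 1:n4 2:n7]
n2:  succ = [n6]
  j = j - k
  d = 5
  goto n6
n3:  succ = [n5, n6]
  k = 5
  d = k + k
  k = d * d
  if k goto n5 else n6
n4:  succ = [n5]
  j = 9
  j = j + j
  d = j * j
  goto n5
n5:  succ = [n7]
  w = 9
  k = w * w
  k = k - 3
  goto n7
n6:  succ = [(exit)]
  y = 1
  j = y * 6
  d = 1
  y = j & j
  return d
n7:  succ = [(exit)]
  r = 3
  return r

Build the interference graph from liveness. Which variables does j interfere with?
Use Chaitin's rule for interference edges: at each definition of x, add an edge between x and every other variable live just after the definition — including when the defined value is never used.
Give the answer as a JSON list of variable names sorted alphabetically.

Answer: ["d", "k", "y"]

Analysis:
def/use:
  n0: def={j,r} ue=∅
  n1: def={k,y} ue=∅
  n2: def={d,j} ue={j,k}
  n3: def={d,k} ue=∅
  n4: def={d,j} ue=∅
  n5: def={k,w} ue=∅
  n6: def={d,j,y} ue=∅
  n7: def={r} ue=∅

Live sets:
  n0 li=∅ lo={j}
  n1 li={j} lo={j,k}
  n2 li={j,k} lo=∅
  n3 li=∅ lo=∅
  n4 li=∅ lo=∅
  n5 li=∅ lo=∅
  n6 li=∅ lo=∅
  n7 li=∅ lo=∅

Conflict graph:
  d: {j,y}
  j: {d,k,y}
  k: {j,y}
  r: ∅
  w: ∅
  y: {d,j,k}

N(j) = ["d", "k", "y"]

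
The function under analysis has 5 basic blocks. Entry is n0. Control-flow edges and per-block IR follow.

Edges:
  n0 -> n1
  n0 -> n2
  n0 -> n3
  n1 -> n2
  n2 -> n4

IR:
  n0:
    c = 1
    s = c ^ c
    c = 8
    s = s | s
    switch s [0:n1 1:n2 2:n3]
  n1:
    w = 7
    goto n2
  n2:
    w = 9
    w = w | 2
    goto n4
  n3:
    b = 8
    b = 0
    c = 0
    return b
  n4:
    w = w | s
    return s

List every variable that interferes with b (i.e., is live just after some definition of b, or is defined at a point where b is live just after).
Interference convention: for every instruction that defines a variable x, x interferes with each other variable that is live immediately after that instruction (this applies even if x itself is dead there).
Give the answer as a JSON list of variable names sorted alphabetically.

Answer: ["c"]

Analysis:
Per-block:
  n0: {c,s} / ∅
  n1: {w} / ∅
  n2: {w} / ∅
  n3: {b,c} / ∅
  n4: {w} / {s,w}

Live sets:
  n0 li=∅ lo={s}
  n1 li={s} lo={s}
  n2 li={s} lo={s,w}
  n3 li=∅ lo=∅
  n4 li={s,w} lo=∅

Interfere edges:
  b↔{c}
  c↔{b,s}
  s↔{c,w}
  w↔{s}

N(b) = ["c"]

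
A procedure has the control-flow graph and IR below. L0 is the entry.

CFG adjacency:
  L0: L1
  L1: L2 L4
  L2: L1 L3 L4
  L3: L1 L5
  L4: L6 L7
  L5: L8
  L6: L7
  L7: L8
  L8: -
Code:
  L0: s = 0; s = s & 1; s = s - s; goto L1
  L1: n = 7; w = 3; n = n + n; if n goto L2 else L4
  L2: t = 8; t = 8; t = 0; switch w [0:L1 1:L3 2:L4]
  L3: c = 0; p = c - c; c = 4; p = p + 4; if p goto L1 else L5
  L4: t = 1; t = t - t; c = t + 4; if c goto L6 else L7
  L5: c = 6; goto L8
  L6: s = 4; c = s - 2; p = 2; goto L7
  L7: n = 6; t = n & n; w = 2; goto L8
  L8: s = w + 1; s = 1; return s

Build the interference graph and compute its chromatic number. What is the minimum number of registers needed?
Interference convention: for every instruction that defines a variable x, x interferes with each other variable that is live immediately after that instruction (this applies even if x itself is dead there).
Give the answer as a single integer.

Block summaries:
  L0: {s} / ∅
  L1: {n,w} / ∅
  L2: {t} / {w}
  L3: {c,p} / ∅
  L4: {c,t} / ∅
  L5: {c} / ∅
  L6: {c,p,s} / ∅
  L7: {n,t,w} / ∅
  L8: {s} / {w}

Liveness:
  L0: in=∅ out=∅
  L1: in=∅ out={w}
  L2: in={w} out={w}
  L3: in={w} out={w}
  L4: in=∅ out=∅
  L5: in={w} out={w}
  L6: in=∅ out=∅
  L7: in=∅ out={w}
  L8: in={w} out=∅

Interference:
  c — {p,w}
  n — {w}
  p — {c,w}
  s — ∅
  t — {w}
  w — {c,n,p,t}

Chromatic number:
  lower bound: {c,p,w} mutually conflict ⇒ χ ≥ 3
  3-colouring: c0={s,w}  c1={c,n,t}  c2={p}
  χ = 3

Answer: 3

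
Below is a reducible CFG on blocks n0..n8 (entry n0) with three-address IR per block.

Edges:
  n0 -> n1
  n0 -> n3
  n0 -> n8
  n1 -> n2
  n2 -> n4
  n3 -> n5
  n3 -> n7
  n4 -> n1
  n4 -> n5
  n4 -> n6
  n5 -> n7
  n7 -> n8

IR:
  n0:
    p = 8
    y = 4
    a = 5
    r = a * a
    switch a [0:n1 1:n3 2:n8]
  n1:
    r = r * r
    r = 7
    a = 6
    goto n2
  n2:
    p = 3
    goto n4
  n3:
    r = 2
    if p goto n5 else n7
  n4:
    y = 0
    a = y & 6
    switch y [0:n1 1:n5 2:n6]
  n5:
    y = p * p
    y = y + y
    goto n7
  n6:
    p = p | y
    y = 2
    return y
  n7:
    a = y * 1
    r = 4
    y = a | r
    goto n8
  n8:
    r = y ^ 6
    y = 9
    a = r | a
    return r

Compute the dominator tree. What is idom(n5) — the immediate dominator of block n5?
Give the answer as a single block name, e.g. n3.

idom tree: n1←n0 n2←n1 n3←n0 n4←n2 n5←n0 n6←n4 n7←n0 n8←n0
Dom∩ at merges:
  n1: preds {n0,n4}: {n0} ∩ {n0,n1,n2,n4} = {n0}; idom=n0
  n5: preds {n3,n4}: {n0,n3} ∩ {n0,n1,n2,n4} = {n0}; idom=n0
  n7: preds {n3,n5}: {n0,n3} ∩ {n0,n5} = {n0}; idom=n0
  n8: preds {n0,n7}: {n0} ∩ {n0,n7} = {n0}; idom=n0

idom(n5) = n0

Answer: n0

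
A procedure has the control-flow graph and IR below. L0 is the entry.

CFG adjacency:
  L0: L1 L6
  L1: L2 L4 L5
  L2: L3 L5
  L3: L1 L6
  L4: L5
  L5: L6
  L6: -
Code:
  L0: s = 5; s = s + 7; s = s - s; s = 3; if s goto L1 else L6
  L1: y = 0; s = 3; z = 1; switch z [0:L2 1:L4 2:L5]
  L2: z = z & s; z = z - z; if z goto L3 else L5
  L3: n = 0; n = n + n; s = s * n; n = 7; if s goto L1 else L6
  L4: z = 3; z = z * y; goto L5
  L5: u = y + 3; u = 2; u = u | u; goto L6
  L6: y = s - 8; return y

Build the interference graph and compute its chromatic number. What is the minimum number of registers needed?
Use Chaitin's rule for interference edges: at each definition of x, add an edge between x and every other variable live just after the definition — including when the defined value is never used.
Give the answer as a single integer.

Answer: 3

Working:
def/use:
  L0: def={s} ue=∅
  L1: def={s,y,z} ue=∅
  L2: def={z} ue={s,z}
  L3: def={n,s} ue={s}
  L4: def={z} ue={y}
  L5: def={u} ue={y}
  L6: def={y} ue={s}

Live sets:
  L0 li=∅ lo={s}
  L1 li=∅ lo={s,y,z}
  L2 li={s,y,z} lo={s,y}
  L3 li={s} lo={s}
  L4 li={s,y} lo={s,y}
  L5 li={s,y} lo={s}
  L6 li={s} lo=∅

Interference:
  n: {s}
  s: {n,u,y,z}
  u: {s}
  y: {s,z}
  z: {s,y}

Colouring:
  clique {s,y,z} ⇒ need ≥ 3
  assign n→R1 s→R0 u→R1 y→R1 z→R2 — no edge inside a register ⇒ χ ≤ 3
  χ = 3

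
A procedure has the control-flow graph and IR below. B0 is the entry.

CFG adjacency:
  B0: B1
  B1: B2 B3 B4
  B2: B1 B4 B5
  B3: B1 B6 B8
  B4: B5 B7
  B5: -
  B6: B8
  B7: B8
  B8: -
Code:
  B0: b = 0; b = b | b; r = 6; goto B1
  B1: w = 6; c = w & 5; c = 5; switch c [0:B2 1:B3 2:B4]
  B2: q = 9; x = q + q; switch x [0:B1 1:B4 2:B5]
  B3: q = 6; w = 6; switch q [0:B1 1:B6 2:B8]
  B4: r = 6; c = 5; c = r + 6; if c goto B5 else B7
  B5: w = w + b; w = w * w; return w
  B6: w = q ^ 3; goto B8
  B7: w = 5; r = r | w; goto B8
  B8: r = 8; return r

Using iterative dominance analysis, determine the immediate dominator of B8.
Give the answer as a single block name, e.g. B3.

idom tree: B1←B0 B2←B1 B3←B1 B4←B1 B5←B1 B6←B3 B7←B4 B8←B1
Dom∩ at merges:
  B1: preds {B0,B2,B3}: {B0} ∩ {B0,B1,B2} ∩ {B0,B1,B3} = {B0}; idom=B0
  B4: preds {B1,B2}: {B0,B1} ∩ {B0,B1,B2} = {B0,B1}; idom=B1
  B5: preds {B2,B4}: {B0,B1,B2} ∩ {B0,B1,B4} = {B0,B1}; idom=B1
  B8: preds {B3,B6,B7}: {B0,B1,B3} ∩ {B0,B1,B3,B6} ∩ {B0,B1,B4,B7} = {B0,B1}; idom=B1

idom(B8) = B1

Answer: B1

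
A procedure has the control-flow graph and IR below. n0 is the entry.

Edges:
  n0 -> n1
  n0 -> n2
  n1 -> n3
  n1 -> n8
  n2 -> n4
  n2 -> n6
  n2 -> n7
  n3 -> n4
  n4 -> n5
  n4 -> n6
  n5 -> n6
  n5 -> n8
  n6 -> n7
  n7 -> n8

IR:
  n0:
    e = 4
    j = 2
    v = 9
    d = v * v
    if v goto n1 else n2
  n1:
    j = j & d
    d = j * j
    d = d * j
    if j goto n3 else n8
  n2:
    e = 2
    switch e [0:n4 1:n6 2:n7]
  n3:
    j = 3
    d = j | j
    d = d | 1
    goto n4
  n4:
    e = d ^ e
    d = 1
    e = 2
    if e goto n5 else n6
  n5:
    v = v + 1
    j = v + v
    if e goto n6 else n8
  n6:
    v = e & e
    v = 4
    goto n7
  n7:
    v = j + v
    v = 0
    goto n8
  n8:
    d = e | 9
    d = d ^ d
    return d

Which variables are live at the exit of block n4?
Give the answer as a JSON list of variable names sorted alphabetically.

Per-block:
  n0: def={d,e,j,v} ue=∅
  n1: def={d,j} ue={d,j}
  n2: def={e} ue=∅
  n3: def={d,j} ue=∅
  n4: def={d,e} ue={d,e}
  n5: def={j,v} ue={e,v}
  n6: def={v} ue={e}
  n7: def={v} ue={j,v}
  n8: def={d} ue={e}

Backward fixpoint:
  n0 li=∅ lo={d,e,j,v}
  n1 li={d,e,j,v} lo={e,v}
  n2 li={d,j,v} lo={d,e,j,v}
  n3 li={e,v} lo={d,e,j,v}
  n4 li={d,e,j,v} lo={e,j,v}
  n5 li={e,v} lo={e,j}
  n6 li={e,j} lo={e,j,v}
  n7 li={e,j,v} lo={e}
  n8 li={e} lo=∅

live-out(n4) = ["e", "j", "v"]

Answer: ["e", "j", "v"]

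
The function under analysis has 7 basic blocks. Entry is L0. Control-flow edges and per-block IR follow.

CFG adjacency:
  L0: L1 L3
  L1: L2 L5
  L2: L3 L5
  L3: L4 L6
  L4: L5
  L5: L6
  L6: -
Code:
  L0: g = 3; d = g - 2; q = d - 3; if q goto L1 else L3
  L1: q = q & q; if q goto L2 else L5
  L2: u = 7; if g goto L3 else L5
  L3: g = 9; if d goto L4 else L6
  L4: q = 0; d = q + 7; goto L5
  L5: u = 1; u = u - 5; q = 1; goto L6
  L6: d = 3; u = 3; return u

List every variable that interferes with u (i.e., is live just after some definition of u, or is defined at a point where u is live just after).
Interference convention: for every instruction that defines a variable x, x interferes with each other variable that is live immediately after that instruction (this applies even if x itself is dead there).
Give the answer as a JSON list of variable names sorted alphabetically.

Block summaries:
  L0: def={d,g,q} ue=∅
  L1: def={q} ue={q}
  L2: def={u} ue={g}
  L3: def={g} ue={d}
  L4: def={d,q} ue=∅
  L5: def={q,u} ue=∅
  L6: def={d,u} ue=∅

Live sets:
  live L0: ∅→{d,g,q}
  live L1: {d,g,q}→{d,g}
  live L2: {d,g}→{d}
  live L3: {d}→∅
  live L4: ∅→∅
  live L5: ∅→∅
  live L6: ∅→∅

Conflict graph:
  d — {g,q,u}
  g — {d,q,u}
  q — {d,g}
  u — {d,g}

N(u) = ["d", "g"]

Answer: ["d", "g"]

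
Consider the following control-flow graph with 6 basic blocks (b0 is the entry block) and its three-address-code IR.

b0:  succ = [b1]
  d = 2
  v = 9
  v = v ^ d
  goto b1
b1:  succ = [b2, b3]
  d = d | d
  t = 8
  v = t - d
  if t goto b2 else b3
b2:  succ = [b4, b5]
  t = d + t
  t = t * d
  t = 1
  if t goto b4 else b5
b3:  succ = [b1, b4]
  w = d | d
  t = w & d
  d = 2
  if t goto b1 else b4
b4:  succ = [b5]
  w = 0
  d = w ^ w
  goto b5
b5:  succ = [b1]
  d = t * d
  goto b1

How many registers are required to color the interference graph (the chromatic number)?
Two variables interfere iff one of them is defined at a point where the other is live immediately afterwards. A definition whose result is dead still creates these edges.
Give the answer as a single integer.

Answer: 3

Working:
Block summaries:
  b0: def={d,v} ue=∅
  b1: def={d,t,v} ue={d}
  b2: def={t} ue={d,t}
  b3: def={d,t,w} ue={d}
  b4: def={d,w} ue=∅
  b5: def={d} ue={d,t}

Liveness:
  b0 li=∅ lo={d}
  b1 li={d} lo={d,t}
  b2 li={d,t} lo={d,t}
  b3 li={d} lo={d,t}
  b4 li={t} lo={d,t}
  b5 li={d,t} lo={d}

Interfere edges:
  d — {t,v,w}
  t — {d,v,w}
  v — {d,t}
  w — {d,t}

Chromatic number:
  clique {d,t,v} ⇒ need ≥ 3
  3-colouring: r0={d}  r1={t}  r2={v,w}
  χ = 3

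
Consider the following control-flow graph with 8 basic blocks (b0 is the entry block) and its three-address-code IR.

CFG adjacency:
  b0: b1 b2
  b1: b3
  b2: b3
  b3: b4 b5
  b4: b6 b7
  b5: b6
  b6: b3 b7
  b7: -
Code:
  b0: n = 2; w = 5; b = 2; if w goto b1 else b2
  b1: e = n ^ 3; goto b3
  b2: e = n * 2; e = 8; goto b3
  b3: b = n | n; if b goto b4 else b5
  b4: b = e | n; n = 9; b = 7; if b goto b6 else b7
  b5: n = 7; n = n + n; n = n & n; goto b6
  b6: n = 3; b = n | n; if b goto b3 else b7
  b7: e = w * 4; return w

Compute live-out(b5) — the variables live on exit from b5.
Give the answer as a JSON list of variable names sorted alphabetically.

def/use:
  b0: {b,n,w} / ∅
  b1: {e} / {n}
  b2: {e} / {n}
  b3: {b} / {n}
  b4: {b,n} / {e,n}
  b5: {n} / ∅
  b6: {b,n} / ∅
  b7: {e} / {w}

Liveness:
  b0 li=∅ lo={n,w}
  b1 li={n,w} lo={e,n,w}
  b2 li={n,w} lo={e,n,w}
  b3 li={e,n,w} lo={e,n,w}
  b4 li={e,n,w} lo={e,w}
  b5 li={e,w} lo={e,w}
  b6 li={e,w} lo={e,n,w}
  b7 li={w} lo=∅

live-out(b5) = ["e", "w"]

Answer: ["e", "w"]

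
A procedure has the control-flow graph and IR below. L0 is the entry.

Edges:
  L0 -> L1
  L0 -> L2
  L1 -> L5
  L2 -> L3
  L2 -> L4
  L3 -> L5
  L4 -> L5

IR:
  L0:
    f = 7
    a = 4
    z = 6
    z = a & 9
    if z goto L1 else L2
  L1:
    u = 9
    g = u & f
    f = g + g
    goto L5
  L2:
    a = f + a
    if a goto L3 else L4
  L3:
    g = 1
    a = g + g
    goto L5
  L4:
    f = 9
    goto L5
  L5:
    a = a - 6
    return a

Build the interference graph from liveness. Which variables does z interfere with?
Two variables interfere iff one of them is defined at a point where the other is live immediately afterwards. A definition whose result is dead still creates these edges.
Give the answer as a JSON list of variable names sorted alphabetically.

Answer: ["a", "f"]

Derivation:
def/use:
  L0: {a,f,z} / ∅
  L1: {f,g,u} / {f}
  L2: {a} / {a,f}
  L3: {a,g} / ∅
  L4: {f} / ∅
  L5: {a} / {a}

Liveness:
  L0: in=∅ out={a,f}
  L1: in={a,f} out={a}
  L2: in={a,f} out={a}
  L3: in=∅ out={a}
  L4: in={a} out={a}
  L5: in={a} out=∅

Interfere edges:
  a↔{f,g,u,z}
  f↔{a,u,z}
  g↔{a}
  u↔{a,f}
  z↔{a,f}

N(z) = ["a", "f"]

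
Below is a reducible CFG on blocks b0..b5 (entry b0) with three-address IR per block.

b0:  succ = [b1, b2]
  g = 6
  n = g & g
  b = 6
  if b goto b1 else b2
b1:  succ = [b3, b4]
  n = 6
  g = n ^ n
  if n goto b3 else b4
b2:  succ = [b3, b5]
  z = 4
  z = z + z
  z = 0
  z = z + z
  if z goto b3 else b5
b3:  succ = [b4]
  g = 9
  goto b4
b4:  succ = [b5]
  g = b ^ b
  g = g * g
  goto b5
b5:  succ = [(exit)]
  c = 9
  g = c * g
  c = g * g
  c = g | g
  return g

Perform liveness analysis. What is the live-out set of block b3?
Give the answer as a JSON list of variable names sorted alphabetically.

Per-block:
  b0 def {b,g,n} use ∅
  b1 def {g,n} use ∅
  b2 def {z} use ∅
  b3 def {g} use ∅
  b4 def {g} use {b}
  b5 def {c,g} use {g}

Liveness:
  live b0: ∅→{b,g}
  live b1: {b}→{b}
  live b2: {b,g}→{b,g}
  live b3: {b}→{b}
  live b4: {b}→{g}
  live b5: {g}→∅

live-out(b3) = ["b"]

Answer: ["b"]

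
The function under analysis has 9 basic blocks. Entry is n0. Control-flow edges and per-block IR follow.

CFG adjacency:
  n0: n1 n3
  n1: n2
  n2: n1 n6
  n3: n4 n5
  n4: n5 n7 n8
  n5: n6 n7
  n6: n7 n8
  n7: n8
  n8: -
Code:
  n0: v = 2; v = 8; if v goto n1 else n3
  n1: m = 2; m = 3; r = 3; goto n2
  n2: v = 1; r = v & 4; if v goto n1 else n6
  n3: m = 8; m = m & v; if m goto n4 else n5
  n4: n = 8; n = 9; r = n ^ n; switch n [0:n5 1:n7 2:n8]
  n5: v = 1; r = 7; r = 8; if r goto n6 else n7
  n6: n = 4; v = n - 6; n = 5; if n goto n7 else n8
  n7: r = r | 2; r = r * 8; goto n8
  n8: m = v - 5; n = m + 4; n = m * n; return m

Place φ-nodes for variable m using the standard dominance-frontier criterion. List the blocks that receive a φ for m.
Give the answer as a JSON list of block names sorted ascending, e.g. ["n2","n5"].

idom tree: n1←n0 n2←n1 n3←n0 n4←n3 n5←n3 n6←n0 n7←n0 n8←n0
Dom∩ at merges:
  n1: preds {n0,n2}: {n0} ∩ {n0,n1,n2} = {n0}; idom=n0
  n5: preds {n3,n4}: {n0,n3} ∩ {n0,n3,n4} = {n0,n3}; idom=n3
  n6: preds {n2,n5}: {n0,n1,n2} ∩ {n0,n3,n5} = {n0}; idom=n0
  n7: preds {n4,n5,n6}: {n0,n3,n4} ∩ {n0,n3,n5} ∩ {n0,n6} = {n0}; idom=n0
  n8: preds {n4,n6,n7}: {n0,n3,n4} ∩ {n0,n6} ∩ {n0,n7} = {n0}; idom=n0

Frontier:
  n1←n0: walk · to n0
  n1←n2: walk n2→n1 to n0
  n5←n3: walk · to n3
  n5←n4: walk n4 to n3
  n6←n2: walk n2→n1 to n0
  n6←n5: walk n5→n3 to n0
  n7←n4: walk n4→n3 to n0
  n7←n5: walk n5→n3 to n0
  n7←n6: walk n6 to n0
  n8←n4: walk n4→n3 to n0
  n8←n6: walk n6 to n0
  n8←n7: walk n7 to n0
  n0 → ∅
  n1 → {n1,n6}
  n2 → {n1,n6}
  n3 → {n6,n7,n8}
  n4 → {n5,n7,n8}
  n5 → {n6,n7}
  n6 → {n7,n8}
  n7 → {n8}
  n8 → ∅

φ for m: defs {n1,n3,n8}
  DF⁺ = {n1,n6,n7,n8}

Answer: ["n1", "n6", "n7", "n8"]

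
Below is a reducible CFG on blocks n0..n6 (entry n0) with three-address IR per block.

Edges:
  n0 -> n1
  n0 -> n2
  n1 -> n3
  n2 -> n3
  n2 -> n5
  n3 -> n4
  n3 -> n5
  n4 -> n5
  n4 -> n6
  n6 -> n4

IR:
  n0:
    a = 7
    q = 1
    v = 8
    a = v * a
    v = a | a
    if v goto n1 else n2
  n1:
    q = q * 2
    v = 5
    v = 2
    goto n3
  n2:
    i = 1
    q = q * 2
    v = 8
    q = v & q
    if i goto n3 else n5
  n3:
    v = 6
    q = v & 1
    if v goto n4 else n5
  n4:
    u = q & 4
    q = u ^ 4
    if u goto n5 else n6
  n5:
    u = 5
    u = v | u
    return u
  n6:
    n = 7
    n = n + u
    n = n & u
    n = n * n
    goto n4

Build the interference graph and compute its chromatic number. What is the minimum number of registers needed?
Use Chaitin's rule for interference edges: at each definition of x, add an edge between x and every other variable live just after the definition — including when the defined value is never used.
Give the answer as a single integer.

Answer: 4

Derivation:
def/use:
  n0 def {a,q,v} use ∅
  n1 def {q,v} use {q}
  n2 def {i,q,v} use {q}
  n3 def {q,v} use ∅
  n4 def {q,u} use {q}
  n5 def {u} use {v}
  n6 def {n} use {u}

Liveness:
  n0: in=∅ out={q}
  n1: in={q} out=∅
  n2: in={q} out={v}
  n3: in=∅ out={q,v}
  n4: in={q,v} out={q,u,v}
  n5: in={v} out=∅
  n6: in={q,u,v} out={q,v}

Interfere edges:
  a: {q,v}
  i: {q,v}
  n: {q,u,v}
  q: {a,i,n,u,v}
  u: {n,q,v}
  v: {a,i,n,q,u}

Registers:
  clique {n,q,u,v} ⇒ need ≥ 4
  4-colouring: r0={q}  r1={v}  r2={a,i,n}  r3={u}
  χ = 4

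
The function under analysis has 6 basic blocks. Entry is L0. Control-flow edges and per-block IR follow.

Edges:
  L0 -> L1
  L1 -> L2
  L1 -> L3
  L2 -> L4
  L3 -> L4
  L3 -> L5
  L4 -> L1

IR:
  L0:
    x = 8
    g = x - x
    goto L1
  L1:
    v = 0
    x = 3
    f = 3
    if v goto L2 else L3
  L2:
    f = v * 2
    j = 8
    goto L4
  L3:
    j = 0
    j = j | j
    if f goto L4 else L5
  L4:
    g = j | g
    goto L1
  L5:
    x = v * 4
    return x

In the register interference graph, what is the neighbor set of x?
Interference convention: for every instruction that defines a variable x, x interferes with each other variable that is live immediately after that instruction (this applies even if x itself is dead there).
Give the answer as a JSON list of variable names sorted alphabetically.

def/use:
  L0: {g,x} / ∅
  L1: {f,v,x} / ∅
  L2: {f,j} / {v}
  L3: {j} / {f}
  L4: {g} / {g,j}
  L5: {x} / {v}

Liveness:
  L0: in=∅ out={g}
  L1: in={g} out={f,g,v}
  L2: in={g,v} out={g,j}
  L3: in={f,g,v} out={g,j,v}
  L4: in={g,j} out={g}
  L5: in={v} out=∅

Interference:
  f↔{g,j,v}
  g↔{f,j,v,x}
  j↔{f,g,v}
  v↔{f,g,j,x}
  x↔{g,v}

N(x) = ["g", "v"]

Answer: ["g", "v"]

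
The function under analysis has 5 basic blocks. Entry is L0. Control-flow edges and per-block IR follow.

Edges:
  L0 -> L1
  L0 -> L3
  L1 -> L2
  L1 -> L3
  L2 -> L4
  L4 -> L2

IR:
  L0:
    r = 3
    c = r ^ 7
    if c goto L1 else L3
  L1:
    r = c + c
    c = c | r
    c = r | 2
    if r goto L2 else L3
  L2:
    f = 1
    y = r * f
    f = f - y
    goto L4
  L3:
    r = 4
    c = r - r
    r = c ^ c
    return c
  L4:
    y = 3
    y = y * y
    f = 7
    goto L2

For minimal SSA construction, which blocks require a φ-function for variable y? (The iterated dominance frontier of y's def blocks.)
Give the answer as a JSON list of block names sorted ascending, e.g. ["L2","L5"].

idom tree: L1←L0 L2←L1 L3←L0 L4←L2
Dom∩ at merges:
  L2: preds {L1,L4}: {L0,L1} ∩ {L0,L1,L2,L4} = {L0,L1}; idom=L1
  L3: preds {L0,L1}: {L0} ∩ {L0,L1} = {L0}; idom=L0

DF derivation:
  join L2 pred L1: · stop@L1
  join L2 pred L4: L4→L2 stop@L1
  join L3 pred L0: · stop@L0
  join L3 pred L1: L1 stop@L0
  L0: DF=∅
  L1: DF={L3}
  L2: DF={L2}
  L3: DF=∅
  L4: DF={L2}

φ for y: defs {L2,L4}
  DF⁺ = {L2}

Answer: ["L2"]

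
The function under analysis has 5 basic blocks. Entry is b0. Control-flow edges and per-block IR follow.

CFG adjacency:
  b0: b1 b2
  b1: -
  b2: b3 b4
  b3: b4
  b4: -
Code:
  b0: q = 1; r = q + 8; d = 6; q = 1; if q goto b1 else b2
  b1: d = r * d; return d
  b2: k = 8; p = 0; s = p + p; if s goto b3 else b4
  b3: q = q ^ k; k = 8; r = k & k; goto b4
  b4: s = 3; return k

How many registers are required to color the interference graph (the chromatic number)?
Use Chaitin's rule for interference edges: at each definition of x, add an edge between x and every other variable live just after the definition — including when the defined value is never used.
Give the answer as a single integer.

Per-block:
  b0: def={d,q,r} ue=∅
  b1: def={d} ue={d,r}
  b2: def={k,p,s} ue=∅
  b3: def={k,q,r} ue={k,q}
  b4: def={s} ue={k}

Liveness:
  b0 li=∅ lo={d,q,r}
  b1 li={d,r} lo=∅
  b2 li={q} lo={k,q}
  b3 li={k,q} lo={k}
  b4 li={k} lo=∅

Conflict graph:
  d — {q,r}
  k — {p,q,r,s}
  p — {k,q}
  q — {d,k,p,r,s}
  r — {d,k,q}
  s — {k,q}

Chromatic number:
  {d,q,r} pairwise interfere (3-clique) ⇒ χ ≥ 3
  3-colouring: c0={q}  c1={d,k}  c2={p,r,s}
  χ = 3

Answer: 3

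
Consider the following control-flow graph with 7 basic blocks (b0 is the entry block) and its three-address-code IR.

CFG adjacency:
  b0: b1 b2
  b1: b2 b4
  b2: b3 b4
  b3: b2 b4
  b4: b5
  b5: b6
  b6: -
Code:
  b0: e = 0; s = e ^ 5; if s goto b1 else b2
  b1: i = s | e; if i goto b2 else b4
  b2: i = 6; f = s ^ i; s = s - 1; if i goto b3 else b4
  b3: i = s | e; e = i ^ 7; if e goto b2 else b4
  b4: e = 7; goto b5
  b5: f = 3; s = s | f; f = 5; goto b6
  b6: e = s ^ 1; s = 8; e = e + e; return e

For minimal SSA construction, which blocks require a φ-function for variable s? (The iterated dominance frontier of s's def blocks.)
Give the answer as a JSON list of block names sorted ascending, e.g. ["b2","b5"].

idom tree: b1←b0 b2←b0 b3←b2 b4←b0 b5←b4 b6←b5
Dom at joins:
  b2: preds {b0,b1,b3}: {b0} ∩ {b0,b1} ∩ {b0,b2,b3} = {b0}; idom=b0
  b4: preds {b1,b2,b3}: {b0,b1} ∩ {b0,b2} ∩ {b0,b2,b3} = {b0}; idom=b0

Frontier:
  join b2 pred b0: · stop@b0
  join b2 pred b1: b1 stop@b0
  join b2 pred b3: b3→b2 stop@b0
  join b4 pred b1: b1 stop@b0
  join b4 pred b2: b2 stop@b0
  join b4 pred b3: b3→b2 stop@b0
  DF(b0)=∅
  DF(b1)={b2,b4}
  DF(b2)={b2,b4}
  DF(b3)={b2,b4}
  DF(b4)=∅
  DF(b5)=∅
  DF(b6)=∅

φ for s: defs {b0,b2,b5,b6}
  DF⁺ = {b2,b4}

Answer: ["b2", "b4"]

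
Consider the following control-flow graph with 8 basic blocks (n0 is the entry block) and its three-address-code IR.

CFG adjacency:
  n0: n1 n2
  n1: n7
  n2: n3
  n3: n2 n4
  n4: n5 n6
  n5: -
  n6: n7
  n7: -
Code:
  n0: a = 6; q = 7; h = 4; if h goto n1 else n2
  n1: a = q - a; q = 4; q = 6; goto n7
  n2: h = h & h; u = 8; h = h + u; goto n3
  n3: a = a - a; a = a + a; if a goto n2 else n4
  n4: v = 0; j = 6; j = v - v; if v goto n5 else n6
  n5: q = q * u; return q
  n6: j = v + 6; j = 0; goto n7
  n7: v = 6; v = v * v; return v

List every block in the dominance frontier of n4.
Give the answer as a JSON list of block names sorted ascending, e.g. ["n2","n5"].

idom tree: n1←n0 n2←n0 n3←n2 n4←n3 n5←n4 n6←n4 n7←n0
Join-block Dom:
  n2: preds {n0,n3}: {n0} ∩ {n0,n2,n3} = {n0}; idom=n0
  n7: preds {n1,n6}: {n0,n1} ∩ {n0,n2,n3,n4,n6} = {n0}; idom=n0

DF walk-up:
  n2←n0: walk · to n0
  n2←n3: walk n3→n2 to n0
  n7←n1: walk n1 to n0
  n7←n6: walk n6→n4→n3→n2 to n0
  n0 → ∅
  n1 → {n7}
  n2 → {n2,n7}
  n3 → {n2,n7}
  n4 → {n7}
  n5 → ∅
  n6 → {n7}
  n7 → ∅

DF(n4) = ["n7"]

Answer: ["n7"]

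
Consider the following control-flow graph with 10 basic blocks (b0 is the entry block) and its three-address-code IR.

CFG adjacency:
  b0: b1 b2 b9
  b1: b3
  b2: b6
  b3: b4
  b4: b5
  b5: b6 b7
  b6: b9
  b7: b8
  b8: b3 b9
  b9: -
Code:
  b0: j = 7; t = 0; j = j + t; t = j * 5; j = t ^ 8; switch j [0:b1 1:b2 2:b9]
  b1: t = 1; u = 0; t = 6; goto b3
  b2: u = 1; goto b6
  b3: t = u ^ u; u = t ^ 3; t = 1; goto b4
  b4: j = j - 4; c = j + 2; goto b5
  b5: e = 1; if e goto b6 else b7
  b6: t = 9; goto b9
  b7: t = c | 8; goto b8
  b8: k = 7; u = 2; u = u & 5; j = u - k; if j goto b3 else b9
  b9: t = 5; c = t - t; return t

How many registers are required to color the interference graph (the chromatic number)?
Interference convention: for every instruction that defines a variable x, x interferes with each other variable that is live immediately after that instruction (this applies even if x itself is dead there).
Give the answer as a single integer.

Answer: 3

Derivation:
def/use:
  b0 def {j,t} use ∅
  b1 def {t,u} use ∅
  b2 def {u} use ∅
  b3 def {t,u} use {u}
  b4 def {c,j} use {j}
  b5 def {e} use ∅
  b6 def {t} use ∅
  b7 def {t} use {c}
  b8 def {j,k,u} use ∅
  b9 def {c,t} use ∅

Liveness:
  b0 li=∅ lo={j}
  b1 li={j} lo={j,u}
  b2 li=∅ lo=∅
  b3 li={j,u} lo={j}
  b4 li={j} lo={c}
  b5 li={c} lo={c}
  b6 li=∅ lo=∅
  b7 li={c} lo=∅
  b8 li=∅ lo={j,u}
  b9 li=∅ lo=∅

Interfere edges:
  c↔{e,t}
  e↔{c}
  j↔{t,u}
  k↔{u}
  t↔{c,j,u}
  u↔{j,k,t}

Colouring:
  clique {j,t,u} ⇒ need ≥ 3
  3-colouring: c0={e,k,t}  c1={c,u}  c2={j}
  χ = 3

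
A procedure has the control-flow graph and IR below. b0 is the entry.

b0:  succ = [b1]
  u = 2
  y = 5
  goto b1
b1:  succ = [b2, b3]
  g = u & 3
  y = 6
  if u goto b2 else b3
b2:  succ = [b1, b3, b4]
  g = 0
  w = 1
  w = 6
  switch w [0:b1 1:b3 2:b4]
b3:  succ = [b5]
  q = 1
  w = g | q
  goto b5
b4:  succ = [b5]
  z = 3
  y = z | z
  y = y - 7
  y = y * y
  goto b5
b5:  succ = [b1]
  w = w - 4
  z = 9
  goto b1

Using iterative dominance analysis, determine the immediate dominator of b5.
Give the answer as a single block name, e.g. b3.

Answer: b1

Working:
idom tree: b1←b0 b2←b1 b3←b1 b4←b2 b5←b1
Dom at joins:
  b1: preds {b0,b2,b5}: {b0} ∩ {b0,b1,b2} ∩ {b0,b1,b5} = {b0}; idom=b0
  b3: preds {b1,b2}: {b0,b1} ∩ {b0,b1,b2} = {b0,b1}; idom=b1
  b5: preds {b3,b4}: {b0,b1,b3} ∩ {b0,b1,b2,b4} = {b0,b1}; idom=b1

idom(b5) = b1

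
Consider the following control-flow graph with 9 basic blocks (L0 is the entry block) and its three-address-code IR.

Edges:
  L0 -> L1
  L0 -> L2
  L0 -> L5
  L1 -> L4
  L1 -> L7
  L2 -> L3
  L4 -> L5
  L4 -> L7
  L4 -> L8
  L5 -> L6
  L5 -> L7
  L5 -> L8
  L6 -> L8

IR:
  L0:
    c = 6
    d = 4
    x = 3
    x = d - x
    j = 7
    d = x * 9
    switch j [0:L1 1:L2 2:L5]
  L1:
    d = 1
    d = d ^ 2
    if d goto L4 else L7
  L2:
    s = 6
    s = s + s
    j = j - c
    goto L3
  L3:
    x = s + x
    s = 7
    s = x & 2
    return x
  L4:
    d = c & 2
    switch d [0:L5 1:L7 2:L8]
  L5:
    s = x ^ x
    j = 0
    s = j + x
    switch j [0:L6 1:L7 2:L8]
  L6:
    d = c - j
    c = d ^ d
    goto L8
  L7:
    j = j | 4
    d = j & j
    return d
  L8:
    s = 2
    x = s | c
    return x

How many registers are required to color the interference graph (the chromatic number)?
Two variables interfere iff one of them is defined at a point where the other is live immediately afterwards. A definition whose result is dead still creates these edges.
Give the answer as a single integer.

def/use:
  L0 def {c,d,j,x} use ∅
  L1 def {d} use ∅
  L2 def {j,s} use {c,j}
  L3 def {s,x} use {s,x}
  L4 def {d} use {c}
  L5 def {j,s} use {x}
  L6 def {c,d} use {c,j}
  L7 def {d,j} use {j}
  L8 def {s,x} use {c}

Liveness:
  L0: in=∅ out={c,j,x}
  L1: in={c,j,x} out={c,j,x}
  L2: in={c,j,x} out={s,x}
  L3: in={s,x} out=∅
  L4: in={c,j,x} out={c,j,x}
  L5: in={c,x} out={c,j}
  L6: in={c,j} out={c}
  L7: in={j} out=∅
  L8: in={c} out=∅

Conflict graph:
  c↔{d,j,s,x}
  d↔{c,j,x}
  j↔{c,d,s,x}
  s↔{c,j,x}
  x↔{c,d,j,s}

Registers:
  lower bound: {c,d,j,x} mutually conflict ⇒ χ ≥ 4
  assign c→R0 d→R3 j→R1 s→R3 x→R2 — no edge inside a register ⇒ χ ≤ 4
  χ = 4

Answer: 4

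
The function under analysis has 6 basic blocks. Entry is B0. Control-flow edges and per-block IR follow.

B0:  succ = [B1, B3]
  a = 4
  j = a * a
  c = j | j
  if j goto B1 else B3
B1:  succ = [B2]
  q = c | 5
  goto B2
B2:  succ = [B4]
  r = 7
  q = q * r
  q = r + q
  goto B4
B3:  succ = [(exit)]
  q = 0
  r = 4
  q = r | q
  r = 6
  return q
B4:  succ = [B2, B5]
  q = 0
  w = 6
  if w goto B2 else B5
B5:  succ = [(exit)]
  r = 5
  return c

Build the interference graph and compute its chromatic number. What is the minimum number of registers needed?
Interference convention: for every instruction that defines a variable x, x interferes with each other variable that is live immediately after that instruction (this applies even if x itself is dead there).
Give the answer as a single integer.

def/use:
  B0 def {a,c,j} use ∅
  B1 def {q} use {c}
  B2 def {q,r} use {q}
  B3 def {q,r} use ∅
  B4 def {q,w} use ∅
  B5 def {r} use {c}

Live sets:
  B0 li=∅ lo={c}
  B1 li={c} lo={c,q}
  B2 li={c,q} lo={c}
  B3 li=∅ lo=∅
  B4 li={c} lo={c,q}
  B5 li={c} lo=∅

Interference:
  a — ∅
  c — {j,q,r,w}
  j — {c}
  q — {c,r,w}
  r — {c,q}
  w — {c,q}

Colouring:
  lower bound: {c,q,r} mutually conflict ⇒ χ ≥ 3
  assign a→R0 c→R0 j→R1 q→R1 r→R2 w→R2 — no edge inside a register ⇒ χ ≤ 3
  χ = 3

Answer: 3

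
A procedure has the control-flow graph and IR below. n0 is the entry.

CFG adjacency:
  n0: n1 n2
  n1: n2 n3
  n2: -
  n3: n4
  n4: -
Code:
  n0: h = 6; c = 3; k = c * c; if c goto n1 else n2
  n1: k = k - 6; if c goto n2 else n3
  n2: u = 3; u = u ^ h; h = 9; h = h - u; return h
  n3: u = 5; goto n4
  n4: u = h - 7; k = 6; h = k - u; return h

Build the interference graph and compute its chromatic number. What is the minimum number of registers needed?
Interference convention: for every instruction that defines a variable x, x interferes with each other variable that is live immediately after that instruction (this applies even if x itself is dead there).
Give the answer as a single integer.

Answer: 3

Analysis:
def/use:
  n0: def={c,h,k} ue=∅
  n1: def={k} ue={c,k}
  n2: def={h,u} ue={h}
  n3: def={u} ue=∅
  n4: def={h,k,u} ue={h}

Live sets:
  n0: in=∅ out={c,h,k}
  n1: in={c,h,k} out={h}
  n2: in={h} out=∅
  n3: in={h} out={h}
  n4: in={h} out=∅

Interference:
  c↔{h,k}
  h↔{c,k,u}
  k↔{c,h,u}
  u↔{h,k}

Registers:
  {c,h,k} pairwise interfere (3-clique) ⇒ χ ≥ 3
  assign c→R2 h→R0 k→R1 u→R2 — no edge inside a register ⇒ χ ≤ 3
  χ = 3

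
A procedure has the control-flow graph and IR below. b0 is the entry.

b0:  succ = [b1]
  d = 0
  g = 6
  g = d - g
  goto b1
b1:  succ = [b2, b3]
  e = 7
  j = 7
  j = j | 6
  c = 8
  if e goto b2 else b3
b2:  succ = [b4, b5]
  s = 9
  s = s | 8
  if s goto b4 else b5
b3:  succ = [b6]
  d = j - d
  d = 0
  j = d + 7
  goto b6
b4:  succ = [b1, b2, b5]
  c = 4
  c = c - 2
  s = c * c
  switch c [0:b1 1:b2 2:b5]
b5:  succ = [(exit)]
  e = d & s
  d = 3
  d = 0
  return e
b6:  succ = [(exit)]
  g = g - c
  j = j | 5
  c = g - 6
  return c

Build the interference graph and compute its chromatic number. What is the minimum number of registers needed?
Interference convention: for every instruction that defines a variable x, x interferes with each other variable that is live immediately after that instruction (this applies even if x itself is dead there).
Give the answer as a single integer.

Per-block:
  b0 def {d,g} use ∅
  b1 def {c,e,j} use ∅
  b2 def {s} use ∅
  b3 def {d,j} use {d,j}
  b4 def {c,s} use ∅
  b5 def {d,e} use {d,s}
  b6 def {c,g,j} use {c,g,j}

Liveness:
  b0: in=∅ out={d,g}
  b1: in={d,g} out={c,d,g,j}
  b2: in={d,g} out={d,g,s}
  b3: in={c,d,g,j} out={c,g,j}
  b4: in={d,g} out={d,g,s}
  b5: in={d,s} out=∅
  b6: in={c,g,j} out=∅

Interfere edges:
  c↔{d,e,g,j,s}
  d↔{c,e,g,j,s}
  e↔{c,d,g,j}
  g↔{c,d,e,j,s}
  j↔{c,d,e,g}
  s↔{c,d,g}

Chromatic number:
  {c,d,e,g,j} pairwise interfere (5-clique) ⇒ χ ≥ 5
  assign c→R0 d→R1 e→R3 g→R2 j→R4 s→R3 — no edge inside a register ⇒ χ ≤ 5
  χ = 5

Answer: 5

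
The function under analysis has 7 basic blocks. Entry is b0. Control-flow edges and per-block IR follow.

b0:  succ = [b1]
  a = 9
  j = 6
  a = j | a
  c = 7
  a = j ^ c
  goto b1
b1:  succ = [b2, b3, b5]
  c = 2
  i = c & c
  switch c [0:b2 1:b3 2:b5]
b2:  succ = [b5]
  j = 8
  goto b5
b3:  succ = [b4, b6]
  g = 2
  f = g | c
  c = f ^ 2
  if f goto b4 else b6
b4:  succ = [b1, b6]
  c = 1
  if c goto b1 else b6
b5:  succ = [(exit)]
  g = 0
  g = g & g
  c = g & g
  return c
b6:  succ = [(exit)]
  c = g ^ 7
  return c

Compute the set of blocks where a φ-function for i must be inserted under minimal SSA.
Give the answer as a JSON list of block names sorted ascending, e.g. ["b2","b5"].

idom tree: b1←b0 b2←b1 b3←b1 b4←b3 b5←b1 b6←b3
Dom at joins:
  b1: preds {b0,b4}: {b0} ∩ {b0,b1,b3,b4} = {b0}; idom=b0
  b5: preds {b1,b2}: {b0,b1} ∩ {b0,b1,b2} = {b0,b1}; idom=b1
  b6: preds {b3,b4}: {b0,b1,b3} ∩ {b0,b1,b3,b4} = {b0,b1,b3}; idom=b3

DF walk-up:
  b1←b0: walk · to b0
  b1←b4: walk b4→b3→b1 to b0
  b5←b1: walk · to b1
  b5←b2: walk b2 to b1
  b6←b3: walk · to b3
  b6←b4: walk b4 to b3
  b0 → ∅
  b1 → {b1}
  b2 → {b5}
  b3 → {b1}
  b4 → {b1,b6}
  b5 → ∅
  b6 → ∅

φ for i: defs {b1}
  DF⁺ = {b1}

Answer: ["b1"]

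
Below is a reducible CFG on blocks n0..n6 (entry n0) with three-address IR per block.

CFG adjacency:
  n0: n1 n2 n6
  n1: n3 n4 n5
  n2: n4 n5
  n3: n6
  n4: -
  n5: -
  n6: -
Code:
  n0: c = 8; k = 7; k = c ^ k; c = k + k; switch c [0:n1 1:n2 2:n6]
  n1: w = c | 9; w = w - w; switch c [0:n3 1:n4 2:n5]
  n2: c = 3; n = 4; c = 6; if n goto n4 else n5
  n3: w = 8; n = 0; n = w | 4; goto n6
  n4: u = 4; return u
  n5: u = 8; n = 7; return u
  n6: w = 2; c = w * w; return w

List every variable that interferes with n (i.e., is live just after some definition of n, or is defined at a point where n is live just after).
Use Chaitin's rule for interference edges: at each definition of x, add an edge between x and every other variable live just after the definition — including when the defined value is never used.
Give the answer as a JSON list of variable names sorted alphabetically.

Answer: ["c", "u", "w"]

Working:
Block summaries:
  n0: def={c,k} ue=∅
  n1: def={w} ue={c}
  n2: def={c,n} ue=∅
  n3: def={n,w} ue=∅
  n4: def={u} ue=∅
  n5: def={n,u} ue=∅
  n6: def={c,w} ue=∅

Live sets:
  n0: in=∅ out={c}
  n1: in={c} out=∅
  n2: in=∅ out=∅
  n3: in=∅ out=∅
  n4: in=∅ out=∅
  n5: in=∅ out=∅
  n6: in=∅ out=∅

Interference:
  c — {k,n,w}
  k — {c}
  n — {c,u,w}
  u — {n}
  w — {c,n}

N(n) = ["c", "u", "w"]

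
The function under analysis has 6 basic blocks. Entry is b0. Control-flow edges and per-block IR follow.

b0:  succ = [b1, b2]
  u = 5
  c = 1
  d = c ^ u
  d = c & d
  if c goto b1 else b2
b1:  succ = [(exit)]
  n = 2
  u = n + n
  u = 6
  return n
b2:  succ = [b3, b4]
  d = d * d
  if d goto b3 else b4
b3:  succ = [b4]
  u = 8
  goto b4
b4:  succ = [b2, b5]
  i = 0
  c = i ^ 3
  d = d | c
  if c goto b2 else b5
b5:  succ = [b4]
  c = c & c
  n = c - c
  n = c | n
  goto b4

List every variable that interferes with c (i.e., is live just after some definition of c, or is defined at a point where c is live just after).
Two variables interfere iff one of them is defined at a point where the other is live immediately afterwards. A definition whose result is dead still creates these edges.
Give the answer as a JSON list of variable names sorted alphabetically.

Answer: ["d", "n", "u"]

Analysis:
Per-block:
  b0: {c,d,u} / ∅
  b1: {n,u} / ∅
  b2: {d} / {d}
  b3: {u} / ∅
  b4: {c,d,i} / {d}
  b5: {c,n} / {c}

Backward fixpoint:
  b0 li=∅ lo={d}
  b1 li=∅ lo=∅
  b2 li={d} lo={d}
  b3 li={d} lo={d}
  b4 li={d} lo={c,d}
  b5 li={c,d} lo={d}

Interfere edges:
  c↔{d,n,u}
  d↔{c,i,n,u}
  i↔{d}
  n↔{c,d,u}
  u↔{c,d,n}

N(c) = ["d", "n", "u"]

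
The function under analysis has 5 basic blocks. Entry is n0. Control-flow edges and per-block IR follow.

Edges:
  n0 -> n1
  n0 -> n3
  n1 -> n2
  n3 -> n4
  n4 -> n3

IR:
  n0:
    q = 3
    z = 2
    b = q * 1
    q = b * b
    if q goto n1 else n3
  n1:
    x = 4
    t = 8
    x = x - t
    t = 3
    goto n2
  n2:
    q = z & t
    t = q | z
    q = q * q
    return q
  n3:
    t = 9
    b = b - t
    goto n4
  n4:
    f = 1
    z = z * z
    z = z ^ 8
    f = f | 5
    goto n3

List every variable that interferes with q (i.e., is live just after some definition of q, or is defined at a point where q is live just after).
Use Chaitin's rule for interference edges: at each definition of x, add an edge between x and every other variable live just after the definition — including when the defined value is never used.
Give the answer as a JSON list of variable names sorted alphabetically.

def/use:
  n0 def {b,q,z} use ∅
  n1 def {t,x} use ∅
  n2 def {q,t} use {t,z}
  n3 def {b,t} use {b}
  n4 def {f,z} use {z}

Backward fixpoint:
  n0: in=∅ out={b,z}
  n1: in={z} out={t,z}
  n2: in={t,z} out=∅
  n3: in={b,z} out={b,z}
  n4: in={b,z} out={b,z}

Interfere edges:
  b: {f,q,t,z}
  f: {b,z}
  q: {b,t,z}
  t: {b,q,x,z}
  x: {t,z}
  z: {b,f,q,t,x}

N(q) = ["b", "t", "z"]

Answer: ["b", "t", "z"]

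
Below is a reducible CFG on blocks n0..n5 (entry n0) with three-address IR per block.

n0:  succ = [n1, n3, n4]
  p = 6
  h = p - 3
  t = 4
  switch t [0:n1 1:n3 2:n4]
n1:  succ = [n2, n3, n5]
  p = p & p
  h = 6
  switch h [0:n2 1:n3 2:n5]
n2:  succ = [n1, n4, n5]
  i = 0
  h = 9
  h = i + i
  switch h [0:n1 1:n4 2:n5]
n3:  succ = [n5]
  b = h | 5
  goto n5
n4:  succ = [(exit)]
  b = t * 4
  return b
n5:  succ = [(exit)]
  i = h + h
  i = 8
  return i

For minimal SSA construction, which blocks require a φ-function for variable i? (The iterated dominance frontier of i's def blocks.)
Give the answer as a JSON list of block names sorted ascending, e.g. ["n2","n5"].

Answer: ["n1", "n3", "n4", "n5"]

Derivation:
idom tree: n1←n0 n2←n1 n3←n0 n4←n0 n5←n0
Dom at joins:
  n1: preds {n0,n2}: {n0} ∩ {n0,n1,n2} = {n0}; idom=n0
  n3: preds {n0,n1}: {n0} ∩ {n0,n1} = {n0}; idom=n0
  n4: preds {n0,n2}: {n0} ∩ {n0,n1,n2} = {n0}; idom=n0
  n5: preds {n1,n2,n3}: {n0,n1} ∩ {n0,n1,n2} ∩ {n0,n3} = {n0}; idom=n0

Frontier:
  n1←n0: walk · to n0
  n1←n2: walk n2→n1 to n0
  n3←n0: walk · to n0
  n3←n1: walk n1 to n0
  n4←n0: walk · to n0
  n4←n2: walk n2→n1 to n0
  n5←n1: walk n1 to n0
  n5←n2: walk n2→n1 to n0
  n5←n3: walk n3 to n0
  n0: DF=∅
  n1: DF={n1,n3,n4,n5}
  n2: DF={n1,n4,n5}
  n3: DF={n5}
  n4: DF=∅
  n5: DF=∅

φ for i: defs {n2,n5}
  DF⁺ = {n1,n3,n4,n5}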